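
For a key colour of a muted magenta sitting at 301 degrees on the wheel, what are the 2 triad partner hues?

61° and 181°

A triad places three hues 120° apart.
301 + 120 = 421 → 421 − 360 = 61°
301 + 240 = 541 → 541 − 360 = 181°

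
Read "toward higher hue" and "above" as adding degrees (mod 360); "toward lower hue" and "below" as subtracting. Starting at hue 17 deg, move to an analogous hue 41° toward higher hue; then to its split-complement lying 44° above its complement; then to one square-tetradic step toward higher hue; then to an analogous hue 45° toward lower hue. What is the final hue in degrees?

327°

+41° (analog 41° ↑): 17 + 41 = 58°
+224° (split-comp 44° ↑): 58 + 224 = 282°
+90° (square ↑): 282 + 90 = 372 → 372 − 360 = 12°
−45° (analog 45° ↓): 12 − 45 = -33 → -33 + 360 = 327°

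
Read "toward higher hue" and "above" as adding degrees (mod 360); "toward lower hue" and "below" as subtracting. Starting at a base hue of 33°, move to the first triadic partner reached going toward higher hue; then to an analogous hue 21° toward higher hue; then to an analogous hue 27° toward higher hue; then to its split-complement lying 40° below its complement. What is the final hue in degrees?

triadic ↑ +120°: 33 + 120 = 153°
analog 21° ↑ +21°: 153 + 21 = 174°
analog 27° ↑ +27°: 174 + 27 = 201°
split-comp 40° ↓ +140°: 201 + 140 = 341°

341°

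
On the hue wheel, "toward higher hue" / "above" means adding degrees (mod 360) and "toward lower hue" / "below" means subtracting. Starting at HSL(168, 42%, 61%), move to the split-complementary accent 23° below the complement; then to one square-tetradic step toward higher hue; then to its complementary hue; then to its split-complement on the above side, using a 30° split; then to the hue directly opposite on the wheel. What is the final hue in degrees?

265°

split-comp 23° ↓ +157°: 168 + 157 = 325°
square ↑ +90°: 325 + 90 = 415 → 415 − 360 = 55°
complement +180°: 55 + 180 = 235°
split-comp 30° ↑ +210°: 235 + 210 = 445 → 445 − 360 = 85°
complement +180°: 85 + 180 = 265°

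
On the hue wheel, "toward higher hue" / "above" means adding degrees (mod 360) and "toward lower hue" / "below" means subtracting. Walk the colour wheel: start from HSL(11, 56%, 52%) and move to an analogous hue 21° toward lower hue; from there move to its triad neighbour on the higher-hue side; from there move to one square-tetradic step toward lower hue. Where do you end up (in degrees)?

analog 21° ↓ −21°: 11 − 21 = -10 → -10 + 360 = 350°
triadic ↑ +120°: 350 + 120 = 470 → 470 − 360 = 110°
square ↓ −90°: 110 − 90 = 20°

20°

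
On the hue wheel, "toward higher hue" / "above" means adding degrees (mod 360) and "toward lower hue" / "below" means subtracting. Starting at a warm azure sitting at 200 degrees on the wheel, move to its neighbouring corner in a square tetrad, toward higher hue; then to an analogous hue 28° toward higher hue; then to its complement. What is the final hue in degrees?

138°

+90° (square ↑): 200 + 90 = 290°
+28° (analog 28° ↑): 290 + 28 = 318°
+180° (complement): 318 + 180 = 498 → 498 − 360 = 138°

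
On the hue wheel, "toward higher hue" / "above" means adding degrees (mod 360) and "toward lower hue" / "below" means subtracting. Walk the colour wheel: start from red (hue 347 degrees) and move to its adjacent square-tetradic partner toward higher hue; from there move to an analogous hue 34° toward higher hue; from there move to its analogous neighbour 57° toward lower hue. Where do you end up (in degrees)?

347 + 90 = 437 → 437 − 360 = 77°   (square ↑)
77 + 34 = 111°   (analog 34° ↑)
111 − 57 = 54°   (analog 57° ↓)

54°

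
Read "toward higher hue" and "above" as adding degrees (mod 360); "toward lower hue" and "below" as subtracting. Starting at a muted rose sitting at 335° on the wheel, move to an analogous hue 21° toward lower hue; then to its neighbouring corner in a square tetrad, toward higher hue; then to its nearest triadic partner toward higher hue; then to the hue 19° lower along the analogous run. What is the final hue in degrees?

145°

analog 21° ↓ −21°: 335 − 21 = 314°
square ↑ +90°: 314 + 90 = 404 → 404 − 360 = 44°
triadic ↑ +120°: 44 + 120 = 164°
analog 19° ↓ −19°: 164 − 19 = 145°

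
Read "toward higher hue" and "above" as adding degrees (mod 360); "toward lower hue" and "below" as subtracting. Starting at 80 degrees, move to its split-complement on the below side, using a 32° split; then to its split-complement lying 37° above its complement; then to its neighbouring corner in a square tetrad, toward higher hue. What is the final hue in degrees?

80 + 148 = 228°   (split-comp 32° ↓)
228 + 217 = 445 → 445 − 360 = 85°   (split-comp 37° ↑)
85 + 90 = 175°   (square ↑)

175°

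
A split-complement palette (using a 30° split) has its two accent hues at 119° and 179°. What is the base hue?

The accents sit 30° either side of the complement, so the complement is their short-arc midpoint on the wheel.
Short-arc midpoint of 119° and 179°: 149°.
Base is 180° from the complement: 149 − 180 = -31 → -31 + 360 = 329°

329°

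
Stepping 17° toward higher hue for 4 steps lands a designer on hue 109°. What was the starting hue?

4 steps of 17° (toward higher hue) give a net shift of +68°.
Start = end − shift: 109 − 68 = 41°

41°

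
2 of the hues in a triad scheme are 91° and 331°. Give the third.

A triad places three hues 120° apart.
The full set through 91° is {91°, 211°, 331°}.
Given {91°, 331°}, the missing hue is 211°.

211°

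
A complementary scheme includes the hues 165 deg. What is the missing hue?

The complement sits 180° across the wheel.
The full set through 165° is {165°, 345°}.
Given {165°}, the missing hue is 345°.

345°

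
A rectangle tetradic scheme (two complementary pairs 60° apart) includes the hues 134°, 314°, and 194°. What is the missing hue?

A rectangular tetradic uses two complementary pairs 60° apart: offsets 0°, 60°, 180°, 240°.
Among {134°, 194°, 314°}, 134° and 314° are a 180° pair.
The remaining hue 194° needs its own complement: 194 + 180 = 374 → 374 − 360 = 14°

14°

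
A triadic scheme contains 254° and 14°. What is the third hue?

134°

A triad spaces three hues 120° apart.
The full set is {14°, 134°, 254°}.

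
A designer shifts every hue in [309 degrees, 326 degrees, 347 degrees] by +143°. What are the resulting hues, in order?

92°, 109°, 130°

309 + 143 = 452 → 452 − 360 = 92°
326 + 143 = 469 → 469 − 360 = 109°
347 + 143 = 490 → 490 − 360 = 130°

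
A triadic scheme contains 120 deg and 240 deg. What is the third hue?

0°

A triad spaces three hues 120° apart.
The full set is {0°, 120°, 240°}.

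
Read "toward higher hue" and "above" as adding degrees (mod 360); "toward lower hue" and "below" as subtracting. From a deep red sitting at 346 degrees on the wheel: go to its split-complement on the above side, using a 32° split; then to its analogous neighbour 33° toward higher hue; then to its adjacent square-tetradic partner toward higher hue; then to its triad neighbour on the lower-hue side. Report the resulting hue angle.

201°

346 + 212 = 558 → 558 − 360 = 198°   (split-comp 32° ↑)
198 + 33 = 231°   (analog 33° ↑)
231 + 90 = 321°   (square ↑)
321 − 120 = 201°   (triadic ↓)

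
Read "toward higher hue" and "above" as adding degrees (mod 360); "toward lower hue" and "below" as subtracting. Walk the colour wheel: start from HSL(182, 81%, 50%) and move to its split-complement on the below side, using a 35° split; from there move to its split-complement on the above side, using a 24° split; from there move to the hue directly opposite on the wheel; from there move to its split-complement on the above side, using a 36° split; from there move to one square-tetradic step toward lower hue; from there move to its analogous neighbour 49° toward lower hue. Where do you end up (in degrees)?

68°

+145° (split-comp 35° ↓): 182 + 145 = 327°
+204° (split-comp 24° ↑): 327 + 204 = 531 → 531 − 360 = 171°
+180° (complement): 171 + 180 = 351°
+216° (split-comp 36° ↑): 351 + 216 = 567 → 567 − 360 = 207°
−90° (square ↓): 207 − 90 = 117°
−49° (analog 49° ↓): 117 − 49 = 68°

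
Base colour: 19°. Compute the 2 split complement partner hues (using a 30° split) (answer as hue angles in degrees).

Split-complementary hues sit 30° either side of the complement.
Complement of 19°: 19 + 180 = 199°
199 − 30 = 169°
199 + 30 = 229°

169° and 229°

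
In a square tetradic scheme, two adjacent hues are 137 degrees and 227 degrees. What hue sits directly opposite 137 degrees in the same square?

317°

A square tetradic scheme places four hues 90° apart; opposite corners are 180° apart.
137 + 180 = 317°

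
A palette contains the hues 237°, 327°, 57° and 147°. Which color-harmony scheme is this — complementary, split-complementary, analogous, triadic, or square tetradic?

Sort the hues: 57°, 147°, 237°, 327°.
Successive gaps around the wheel: 90°, 90°, 90°, 90°.
Four hues every 90° form a square tetradic scheme.

square tetradic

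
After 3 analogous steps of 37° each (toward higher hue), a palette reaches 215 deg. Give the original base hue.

3 steps of 37° (toward higher hue) give a net shift of +111°.
Start = end − shift: 215 − 111 = 104°

104°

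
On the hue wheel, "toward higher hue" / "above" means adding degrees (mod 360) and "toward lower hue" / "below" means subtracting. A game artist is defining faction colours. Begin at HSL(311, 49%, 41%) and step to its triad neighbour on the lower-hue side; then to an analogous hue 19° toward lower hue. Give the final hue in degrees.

triadic ↓ −120°: 311 − 120 = 191°
analog 19° ↓ −19°: 191 − 19 = 172°

172°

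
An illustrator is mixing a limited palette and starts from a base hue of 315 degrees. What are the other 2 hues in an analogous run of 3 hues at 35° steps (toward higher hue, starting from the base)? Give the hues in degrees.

350° and 25°

Analogous hues sit every 35° along the wheel.
315 + 35 = 350°
315 + 70 = 385 → 385 − 360 = 25°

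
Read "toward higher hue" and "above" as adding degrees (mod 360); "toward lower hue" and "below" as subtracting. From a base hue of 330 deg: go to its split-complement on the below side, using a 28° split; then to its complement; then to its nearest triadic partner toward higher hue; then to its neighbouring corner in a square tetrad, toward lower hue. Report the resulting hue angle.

332°

+152° (split-comp 28° ↓): 330 + 152 = 482 → 482 − 360 = 122°
+180° (complement): 122 + 180 = 302°
+120° (triadic ↑): 302 + 120 = 422 → 422 − 360 = 62°
−90° (square ↓): 62 − 90 = -28 → -28 + 360 = 332°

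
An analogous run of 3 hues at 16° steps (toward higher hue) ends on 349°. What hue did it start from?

317°

2 steps of 16° (toward higher hue) give a net shift of +32°.
Start = end − shift: 349 − 32 = 317°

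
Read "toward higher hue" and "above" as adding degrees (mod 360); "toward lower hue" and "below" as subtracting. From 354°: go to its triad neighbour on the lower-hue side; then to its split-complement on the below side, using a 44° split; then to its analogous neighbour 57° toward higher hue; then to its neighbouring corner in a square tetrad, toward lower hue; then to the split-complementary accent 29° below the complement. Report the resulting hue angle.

128°

triadic ↓ −120°: 354 − 120 = 234°
split-comp 44° ↓ +136°: 234 + 136 = 370 → 370 − 360 = 10°
analog 57° ↑ +57°: 10 + 57 = 67°
square ↓ −90°: 67 − 90 = -23 → -23 + 360 = 337°
split-comp 29° ↓ +151°: 337 + 151 = 488 → 488 − 360 = 128°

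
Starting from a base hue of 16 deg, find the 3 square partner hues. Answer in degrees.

A square tetradic scheme places four hues every 90°.
16 + 90 = 106°
16 + 180 = 196°
16 + 270 = 286°

106°, 196°, 286°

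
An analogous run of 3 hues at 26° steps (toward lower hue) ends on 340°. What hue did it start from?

32°

2 steps of 26° (toward lower hue) give a net shift of −52°.
Start = end − shift: 340 + 52 = 392 → 392 − 360 = 32°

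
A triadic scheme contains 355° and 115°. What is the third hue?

A triad spaces three hues 120° apart.
The full set is {115°, 235°, 355°}.

235°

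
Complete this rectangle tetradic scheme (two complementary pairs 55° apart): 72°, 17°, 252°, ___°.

197°

A rectangular tetradic uses two complementary pairs 55° apart: offsets 0°, 55°, 180°, 235°.
Among {17°, 72°, 252°}, 72° and 252° are a 180° pair.
The remaining hue 17° needs its own complement: 17 + 180 = 197°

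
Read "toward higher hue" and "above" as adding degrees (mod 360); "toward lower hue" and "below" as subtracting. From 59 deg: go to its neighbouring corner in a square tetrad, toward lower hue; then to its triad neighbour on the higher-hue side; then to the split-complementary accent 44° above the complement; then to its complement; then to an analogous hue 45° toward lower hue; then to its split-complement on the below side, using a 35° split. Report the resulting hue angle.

233°

−90° (square ↓): 59 − 90 = -31 → -31 + 360 = 329°
+120° (triadic ↑): 329 + 120 = 449 → 449 − 360 = 89°
+224° (split-comp 44° ↑): 89 + 224 = 313°
+180° (complement): 313 + 180 = 493 → 493 − 360 = 133°
−45° (analog 45° ↓): 133 − 45 = 88°
+145° (split-comp 35° ↓): 88 + 145 = 233°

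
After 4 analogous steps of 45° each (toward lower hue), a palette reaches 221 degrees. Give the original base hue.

4 steps of 45° (toward lower hue) give a net shift of −180°.
Start = end − shift: 221 + 180 = 401 → 401 − 360 = 41°

41°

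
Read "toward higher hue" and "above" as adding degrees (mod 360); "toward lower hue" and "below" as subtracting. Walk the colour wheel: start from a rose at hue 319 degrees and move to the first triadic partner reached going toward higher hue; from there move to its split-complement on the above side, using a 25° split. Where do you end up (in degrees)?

284°

triadic ↑ +120°: 319 + 120 = 439 → 439 − 360 = 79°
split-comp 25° ↑ +205°: 79 + 205 = 284°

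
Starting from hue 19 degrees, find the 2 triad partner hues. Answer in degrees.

139° and 259°

A triad places three hues 120° apart.
19 + 120 = 139°
19 + 240 = 259°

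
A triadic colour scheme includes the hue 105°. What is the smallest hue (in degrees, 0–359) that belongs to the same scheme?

A triad places three hues 120° apart.
The full set through 105° is {105°, 225°, 345°}.

105°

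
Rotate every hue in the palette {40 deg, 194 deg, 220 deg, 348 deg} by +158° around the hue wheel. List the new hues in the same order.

40 + 158 = 198°
194 + 158 = 352°
220 + 158 = 378 → 378 − 360 = 18°
348 + 158 = 506 → 506 − 360 = 146°

198°, 352°, 18°, 146°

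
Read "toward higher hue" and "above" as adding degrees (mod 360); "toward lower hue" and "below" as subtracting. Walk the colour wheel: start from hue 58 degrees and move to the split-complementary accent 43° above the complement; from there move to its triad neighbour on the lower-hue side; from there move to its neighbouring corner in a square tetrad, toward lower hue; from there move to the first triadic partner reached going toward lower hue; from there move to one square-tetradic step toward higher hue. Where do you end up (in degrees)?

+223° (split-comp 43° ↑): 58 + 223 = 281°
−120° (triadic ↓): 281 − 120 = 161°
−90° (square ↓): 161 − 90 = 71°
−120° (triadic ↓): 71 − 120 = -49 → -49 + 360 = 311°
+90° (square ↑): 311 + 90 = 401 → 401 − 360 = 41°

41°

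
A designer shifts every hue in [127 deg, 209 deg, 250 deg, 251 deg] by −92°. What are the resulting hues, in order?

127 − 92 = 35°
209 − 92 = 117°
250 − 92 = 158°
251 − 92 = 159°

35°, 117°, 158°, 159°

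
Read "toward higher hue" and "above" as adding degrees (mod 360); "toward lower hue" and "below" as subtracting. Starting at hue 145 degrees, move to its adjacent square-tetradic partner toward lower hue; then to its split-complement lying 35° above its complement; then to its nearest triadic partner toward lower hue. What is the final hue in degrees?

145 − 90 = 55°   (square ↓)
55 + 215 = 270°   (split-comp 35° ↑)
270 − 120 = 150°   (triadic ↓)

150°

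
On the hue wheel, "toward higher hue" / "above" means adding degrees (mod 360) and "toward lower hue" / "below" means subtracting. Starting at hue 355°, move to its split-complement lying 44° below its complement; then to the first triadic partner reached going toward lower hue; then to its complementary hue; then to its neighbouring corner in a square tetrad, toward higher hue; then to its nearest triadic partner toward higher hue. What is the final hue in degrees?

41°

split-comp 44° ↓ +136°: 355 + 136 = 491 → 491 − 360 = 131°
triadic ↓ −120°: 131 − 120 = 11°
complement +180°: 11 + 180 = 191°
square ↑ +90°: 191 + 90 = 281°
triadic ↑ +120°: 281 + 120 = 401 → 401 − 360 = 41°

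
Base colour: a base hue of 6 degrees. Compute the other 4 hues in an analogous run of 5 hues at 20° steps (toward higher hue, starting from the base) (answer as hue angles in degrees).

26°, 46°, 66° and 86°

Analogous hues sit every 20° along the wheel.
6 + 20 = 26°
6 + 40 = 46°
6 + 60 = 66°
6 + 80 = 86°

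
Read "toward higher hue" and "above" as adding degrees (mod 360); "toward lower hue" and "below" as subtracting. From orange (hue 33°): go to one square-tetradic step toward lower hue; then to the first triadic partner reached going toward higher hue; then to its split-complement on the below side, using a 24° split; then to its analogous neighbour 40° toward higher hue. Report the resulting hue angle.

−90° (square ↓): 33 − 90 = -57 → -57 + 360 = 303°
+120° (triadic ↑): 303 + 120 = 423 → 423 − 360 = 63°
+156° (split-comp 24° ↓): 63 + 156 = 219°
+40° (analog 40° ↑): 219 + 40 = 259°

259°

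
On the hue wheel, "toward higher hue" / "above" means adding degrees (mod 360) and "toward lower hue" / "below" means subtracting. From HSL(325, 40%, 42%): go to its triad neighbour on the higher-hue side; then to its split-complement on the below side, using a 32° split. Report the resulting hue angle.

233°

+120° (triadic ↑): 325 + 120 = 445 → 445 − 360 = 85°
+148° (split-comp 32° ↓): 85 + 148 = 233°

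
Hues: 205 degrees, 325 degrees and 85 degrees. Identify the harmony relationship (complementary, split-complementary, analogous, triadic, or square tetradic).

triadic

Sort the hues: 85°, 205°, 325°.
Successive gaps around the wheel: 120°, 120°, 120°.
Three hues equally spaced 120° apart form a triad.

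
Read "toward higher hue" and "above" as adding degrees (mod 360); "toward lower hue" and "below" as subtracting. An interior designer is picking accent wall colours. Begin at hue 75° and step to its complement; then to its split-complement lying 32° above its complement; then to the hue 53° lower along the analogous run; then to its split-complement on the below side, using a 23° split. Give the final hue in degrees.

complement +180°: 75 + 180 = 255°
split-comp 32° ↑ +212°: 255 + 212 = 467 → 467 − 360 = 107°
analog 53° ↓ −53°: 107 − 53 = 54°
split-comp 23° ↓ +157°: 54 + 157 = 211°

211°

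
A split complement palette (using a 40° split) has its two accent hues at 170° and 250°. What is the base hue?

The accents sit 40° either side of the complement, so the complement is their short-arc midpoint on the wheel.
Short-arc midpoint of 170° and 250°: 210°.
Base is 180° from the complement: 210 − 180 = 30°

30°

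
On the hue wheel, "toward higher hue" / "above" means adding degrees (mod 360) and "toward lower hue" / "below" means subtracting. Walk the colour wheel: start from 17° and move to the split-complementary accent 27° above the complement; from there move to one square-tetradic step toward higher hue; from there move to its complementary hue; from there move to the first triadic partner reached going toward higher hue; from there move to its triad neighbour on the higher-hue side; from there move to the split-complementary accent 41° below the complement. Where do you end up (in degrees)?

153°

+207° (split-comp 27° ↑): 17 + 207 = 224°
+90° (square ↑): 224 + 90 = 314°
+180° (complement): 314 + 180 = 494 → 494 − 360 = 134°
+120° (triadic ↑): 134 + 120 = 254°
+120° (triadic ↑): 254 + 120 = 374 → 374 − 360 = 14°
+139° (split-comp 41° ↓): 14 + 139 = 153°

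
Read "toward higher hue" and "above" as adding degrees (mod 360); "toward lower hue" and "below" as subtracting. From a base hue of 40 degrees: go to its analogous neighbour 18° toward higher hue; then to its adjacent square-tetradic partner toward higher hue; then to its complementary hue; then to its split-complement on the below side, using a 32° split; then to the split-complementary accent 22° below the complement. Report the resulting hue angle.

274°

+18° (analog 18° ↑): 40 + 18 = 58°
+90° (square ↑): 58 + 90 = 148°
+180° (complement): 148 + 180 = 328°
+148° (split-comp 32° ↓): 328 + 148 = 476 → 476 − 360 = 116°
+158° (split-comp 22° ↓): 116 + 158 = 274°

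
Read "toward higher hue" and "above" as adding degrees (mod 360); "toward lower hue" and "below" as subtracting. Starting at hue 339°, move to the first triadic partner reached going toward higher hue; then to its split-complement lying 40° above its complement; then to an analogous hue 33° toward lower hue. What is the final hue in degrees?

+120° (triadic ↑): 339 + 120 = 459 → 459 − 360 = 99°
+220° (split-comp 40° ↑): 99 + 220 = 319°
−33° (analog 33° ↓): 319 − 33 = 286°

286°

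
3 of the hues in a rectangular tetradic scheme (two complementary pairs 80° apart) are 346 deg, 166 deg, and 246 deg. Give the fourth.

A rectangular tetradic uses two complementary pairs 80° apart: offsets 0°, 80°, 180°, 260°.
Among {166°, 246°, 346°}, 346° and 166° are a 180° pair.
The remaining hue 246° needs its own complement: 246 + 180 = 426 → 426 − 360 = 66°

66°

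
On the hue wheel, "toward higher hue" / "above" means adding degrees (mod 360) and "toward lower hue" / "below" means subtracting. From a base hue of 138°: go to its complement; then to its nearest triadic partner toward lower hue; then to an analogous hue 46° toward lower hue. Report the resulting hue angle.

complement +180°: 138 + 180 = 318°
triadic ↓ −120°: 318 − 120 = 198°
analog 46° ↓ −46°: 198 − 46 = 152°

152°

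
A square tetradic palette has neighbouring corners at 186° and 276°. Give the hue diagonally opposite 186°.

6°

A square tetradic scheme places four hues 90° apart; opposite corners are 180° apart.
186 + 180 = 366 → 366 − 360 = 6°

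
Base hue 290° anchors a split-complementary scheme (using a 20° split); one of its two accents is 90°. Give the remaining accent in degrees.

130°

Split-complementary hues sit 20° either side of the complement.
Complement of the base 290°: 290 + 180 = 470 → 470 − 360 = 110°
The given accent 90° is 20° one side of 110°; the other accent sits 20° the other side: 110 + 20 = 130°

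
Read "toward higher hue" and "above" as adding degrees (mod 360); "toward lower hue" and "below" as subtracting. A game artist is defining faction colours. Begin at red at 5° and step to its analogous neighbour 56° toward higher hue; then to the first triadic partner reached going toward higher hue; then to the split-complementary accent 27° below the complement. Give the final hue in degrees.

analog 56° ↑ +56°: 5 + 56 = 61°
triadic ↑ +120°: 61 + 120 = 181°
split-comp 27° ↓ +153°: 181 + 153 = 334°

334°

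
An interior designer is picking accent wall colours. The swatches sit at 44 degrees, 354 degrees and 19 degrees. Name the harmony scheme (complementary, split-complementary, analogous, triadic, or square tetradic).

analogous

Sort the hues: 19°, 44°, 354°.
Successive gaps around the wheel: 25°, 310°, 25°.
A run of hues at equal small steps (25°) with one large closing gap is an analogous group.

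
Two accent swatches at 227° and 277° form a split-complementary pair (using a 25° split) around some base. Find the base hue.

72°

The accents sit 25° either side of the complement, so the complement is their short-arc midpoint on the wheel.
Short-arc midpoint of 227° and 277°: 252°.
Base is 180° from the complement: 252 − 180 = 72°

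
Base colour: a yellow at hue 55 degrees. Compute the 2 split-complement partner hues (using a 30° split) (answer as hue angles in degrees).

Split-complementary hues sit 30° either side of the complement.
Complement of 55 degrees: 55 + 180 = 235°
235 − 30 = 205°
235 + 30 = 265°

205° and 265°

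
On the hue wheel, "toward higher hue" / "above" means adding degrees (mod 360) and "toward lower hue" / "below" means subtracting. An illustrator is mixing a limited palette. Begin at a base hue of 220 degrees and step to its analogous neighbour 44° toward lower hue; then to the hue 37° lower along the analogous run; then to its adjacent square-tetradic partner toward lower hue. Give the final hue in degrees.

220 − 44 = 176°   (analog 44° ↓)
176 − 37 = 139°   (analog 37° ↓)
139 − 90 = 49°   (square ↓)

49°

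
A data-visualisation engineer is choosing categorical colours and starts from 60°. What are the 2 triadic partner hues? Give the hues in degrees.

180° and 300°

A triad places three hues 120° apart.
60 + 120 = 180°
60 + 240 = 300°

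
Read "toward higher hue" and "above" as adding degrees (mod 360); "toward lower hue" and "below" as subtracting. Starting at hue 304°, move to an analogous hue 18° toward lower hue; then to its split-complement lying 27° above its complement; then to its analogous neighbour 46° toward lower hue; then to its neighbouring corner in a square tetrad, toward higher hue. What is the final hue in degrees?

304 − 18 = 286°   (analog 18° ↓)
286 + 207 = 493 → 493 − 360 = 133°   (split-comp 27° ↑)
133 − 46 = 87°   (analog 46° ↓)
87 + 90 = 177°   (square ↑)

177°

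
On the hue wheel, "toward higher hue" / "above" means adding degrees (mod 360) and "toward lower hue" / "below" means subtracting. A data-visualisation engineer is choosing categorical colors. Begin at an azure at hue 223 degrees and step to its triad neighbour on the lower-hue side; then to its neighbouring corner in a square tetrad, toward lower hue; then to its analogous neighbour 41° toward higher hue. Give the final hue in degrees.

54°

−120° (triadic ↓): 223 − 120 = 103°
−90° (square ↓): 103 − 90 = 13°
+41° (analog 41° ↑): 13 + 41 = 54°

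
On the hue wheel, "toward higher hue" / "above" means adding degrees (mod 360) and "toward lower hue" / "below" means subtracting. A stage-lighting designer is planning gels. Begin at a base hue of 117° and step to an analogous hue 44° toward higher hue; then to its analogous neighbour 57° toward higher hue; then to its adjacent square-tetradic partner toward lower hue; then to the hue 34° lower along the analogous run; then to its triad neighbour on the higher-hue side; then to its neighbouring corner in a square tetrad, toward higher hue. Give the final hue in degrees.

117 + 44 = 161°   (analog 44° ↑)
161 + 57 = 218°   (analog 57° ↑)
218 − 90 = 128°   (square ↓)
128 − 34 = 94°   (analog 34° ↓)
94 + 120 = 214°   (triadic ↑)
214 + 90 = 304°   (square ↑)

304°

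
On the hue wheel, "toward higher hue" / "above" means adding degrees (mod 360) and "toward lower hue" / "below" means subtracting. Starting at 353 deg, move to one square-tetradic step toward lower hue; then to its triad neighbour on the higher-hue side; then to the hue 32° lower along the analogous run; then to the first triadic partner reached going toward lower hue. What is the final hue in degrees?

square ↓ −90°: 353 − 90 = 263°
triadic ↑ +120°: 263 + 120 = 383 → 383 − 360 = 23°
analog 32° ↓ −32°: 23 − 32 = -9 → -9 + 360 = 351°
triadic ↓ −120°: 351 − 120 = 231°

231°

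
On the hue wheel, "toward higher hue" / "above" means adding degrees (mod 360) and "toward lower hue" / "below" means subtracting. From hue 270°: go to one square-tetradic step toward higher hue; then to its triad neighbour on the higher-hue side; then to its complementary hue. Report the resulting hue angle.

300°

square ↑ +90°: 270 + 90 = 360 → 360 − 360 = 0°
triadic ↑ +120°: 0 + 120 = 120°
complement +180°: 120 + 180 = 300°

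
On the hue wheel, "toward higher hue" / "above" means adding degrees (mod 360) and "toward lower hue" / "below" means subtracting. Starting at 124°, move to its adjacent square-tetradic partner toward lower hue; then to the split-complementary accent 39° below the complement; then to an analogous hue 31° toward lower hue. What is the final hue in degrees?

144°

124 − 90 = 34°   (square ↓)
34 + 141 = 175°   (split-comp 39° ↓)
175 − 31 = 144°   (analog 31° ↓)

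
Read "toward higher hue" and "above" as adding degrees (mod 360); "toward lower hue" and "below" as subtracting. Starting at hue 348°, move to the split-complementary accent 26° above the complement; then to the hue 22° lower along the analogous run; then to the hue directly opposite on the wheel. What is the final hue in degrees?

+206° (split-comp 26° ↑): 348 + 206 = 554 → 554 − 360 = 194°
−22° (analog 22° ↓): 194 − 22 = 172°
+180° (complement): 172 + 180 = 352°

352°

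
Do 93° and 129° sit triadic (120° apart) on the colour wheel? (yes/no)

no

Angular distance: |93 − 129| = 36 = 36°.
Triadic (120° apart) requires 120°.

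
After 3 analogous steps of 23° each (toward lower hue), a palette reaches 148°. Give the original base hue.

217°

3 steps of 23° (toward lower hue) give a net shift of −69°.
Start = end − shift: 148 + 69 = 217°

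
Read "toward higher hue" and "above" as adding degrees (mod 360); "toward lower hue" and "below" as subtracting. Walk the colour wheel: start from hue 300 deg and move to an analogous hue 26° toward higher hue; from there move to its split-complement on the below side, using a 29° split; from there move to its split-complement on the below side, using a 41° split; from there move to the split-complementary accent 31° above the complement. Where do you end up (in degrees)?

+26° (analog 26° ↑): 300 + 26 = 326°
+151° (split-comp 29° ↓): 326 + 151 = 477 → 477 − 360 = 117°
+139° (split-comp 41° ↓): 117 + 139 = 256°
+211° (split-comp 31° ↑): 256 + 211 = 467 → 467 − 360 = 107°

107°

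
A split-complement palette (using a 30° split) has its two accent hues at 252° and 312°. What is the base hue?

102°

The accents sit 30° either side of the complement, so the complement is their short-arc midpoint on the wheel.
Short-arc midpoint of 252° and 312°: 282°.
Base is 180° from the complement: 282 − 180 = 102°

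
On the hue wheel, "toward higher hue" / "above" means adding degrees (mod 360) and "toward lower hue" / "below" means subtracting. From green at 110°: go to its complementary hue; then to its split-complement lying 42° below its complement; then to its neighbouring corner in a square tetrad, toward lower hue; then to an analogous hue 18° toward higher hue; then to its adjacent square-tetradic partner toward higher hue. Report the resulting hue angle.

86°

complement +180°: 110 + 180 = 290°
split-comp 42° ↓ +138°: 290 + 138 = 428 → 428 − 360 = 68°
square ↓ −90°: 68 − 90 = -22 → -22 + 360 = 338°
analog 18° ↑ +18°: 338 + 18 = 356°
square ↑ +90°: 356 + 90 = 446 → 446 − 360 = 86°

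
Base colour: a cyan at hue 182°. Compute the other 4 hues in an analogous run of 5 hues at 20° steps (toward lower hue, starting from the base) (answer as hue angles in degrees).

162°, 142°, 122° and 102°

Analogous hues sit every 20° along the wheel.
182 − 20 = 162°
182 − 40 = 142°
182 − 60 = 122°
182 − 80 = 102°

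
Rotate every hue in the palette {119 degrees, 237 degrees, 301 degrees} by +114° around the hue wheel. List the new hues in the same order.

119 + 114 = 233°
237 + 114 = 351°
301 + 114 = 415 → 415 − 360 = 55°

233°, 351°, 55°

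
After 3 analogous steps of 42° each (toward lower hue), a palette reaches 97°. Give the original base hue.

223°

3 steps of 42° (toward lower hue) give a net shift of −126°.
Start = end − shift: 97 + 126 = 223°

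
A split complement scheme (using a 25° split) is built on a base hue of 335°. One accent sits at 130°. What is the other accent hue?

180°

Split-complementary hues sit 25° either side of the complement.
Complement of the base 335°: 335 + 180 = 515 → 515 − 360 = 155°
The given accent 130° is 25° one side of 155°; the other accent sits 25° the other side: 155 + 25 = 180°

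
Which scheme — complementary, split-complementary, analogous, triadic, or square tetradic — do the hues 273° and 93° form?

Sort the hues: 93°, 273°.
Successive gaps around the wheel: 180°, 180°.
Two hues 180° apart are complementary.

complementary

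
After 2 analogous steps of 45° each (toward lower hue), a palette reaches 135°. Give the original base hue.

225°

2 steps of 45° (toward lower hue) give a net shift of −90°.
Start = end − shift: 135 + 90 = 225°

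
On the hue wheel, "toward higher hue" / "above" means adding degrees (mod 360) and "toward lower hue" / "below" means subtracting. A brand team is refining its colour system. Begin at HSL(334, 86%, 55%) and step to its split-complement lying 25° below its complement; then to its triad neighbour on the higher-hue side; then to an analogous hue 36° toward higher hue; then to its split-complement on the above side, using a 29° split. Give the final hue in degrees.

134°

split-comp 25° ↓ +155°: 334 + 155 = 489 → 489 − 360 = 129°
triadic ↑ +120°: 129 + 120 = 249°
analog 36° ↑ +36°: 249 + 36 = 285°
split-comp 29° ↑ +209°: 285 + 209 = 494 → 494 − 360 = 134°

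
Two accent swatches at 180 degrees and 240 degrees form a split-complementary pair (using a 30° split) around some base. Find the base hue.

The accents sit 30° either side of the complement, so the complement is their short-arc midpoint on the wheel.
Short-arc midpoint of 180° and 240°: 210°.
Base is 180° from the complement: 210 − 180 = 30°

30°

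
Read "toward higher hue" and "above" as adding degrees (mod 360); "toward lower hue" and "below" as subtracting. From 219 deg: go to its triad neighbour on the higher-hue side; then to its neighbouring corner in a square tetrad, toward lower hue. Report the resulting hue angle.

249°

219 + 120 = 339°   (triadic ↑)
339 − 90 = 249°   (square ↓)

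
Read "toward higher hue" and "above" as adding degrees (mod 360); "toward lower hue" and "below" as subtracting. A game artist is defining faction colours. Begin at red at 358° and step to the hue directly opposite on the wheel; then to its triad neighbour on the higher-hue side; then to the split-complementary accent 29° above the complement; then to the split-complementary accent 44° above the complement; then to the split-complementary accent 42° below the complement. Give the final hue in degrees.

149°

358 + 180 = 538 → 538 − 360 = 178°   (complement)
178 + 120 = 298°   (triadic ↑)
298 + 209 = 507 → 507 − 360 = 147°   (split-comp 29° ↑)
147 + 224 = 371 → 371 − 360 = 11°   (split-comp 44° ↑)
11 + 138 = 149°   (split-comp 42° ↓)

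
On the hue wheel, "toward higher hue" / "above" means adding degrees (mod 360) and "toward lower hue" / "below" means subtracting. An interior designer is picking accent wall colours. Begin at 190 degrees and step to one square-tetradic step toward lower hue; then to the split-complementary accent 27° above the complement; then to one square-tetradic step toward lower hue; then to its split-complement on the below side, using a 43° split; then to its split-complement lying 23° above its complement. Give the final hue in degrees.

197°

−90° (square ↓): 190 − 90 = 100°
+207° (split-comp 27° ↑): 100 + 207 = 307°
−90° (square ↓): 307 − 90 = 217°
+137° (split-comp 43° ↓): 217 + 137 = 354°
+203° (split-comp 23° ↑): 354 + 203 = 557 → 557 − 360 = 197°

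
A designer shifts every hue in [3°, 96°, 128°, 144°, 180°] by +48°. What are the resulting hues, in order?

3 + 48 = 51°
96 + 48 = 144°
128 + 48 = 176°
144 + 48 = 192°
180 + 48 = 228°

51°, 144°, 176°, 192°, 228°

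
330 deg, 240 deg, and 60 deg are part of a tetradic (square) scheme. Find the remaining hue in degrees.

A square tetradic scheme places four hues every 90°.
The full set through 60° is {60°, 150°, 240°, 330°}.
Given {60°, 240°, 330°}, the missing hue is 150°.

150°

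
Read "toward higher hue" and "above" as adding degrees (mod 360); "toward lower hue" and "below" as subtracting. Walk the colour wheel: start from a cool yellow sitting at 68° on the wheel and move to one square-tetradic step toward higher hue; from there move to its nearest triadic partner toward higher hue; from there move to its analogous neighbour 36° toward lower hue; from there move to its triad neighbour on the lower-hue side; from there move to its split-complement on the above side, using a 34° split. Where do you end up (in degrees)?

square ↑ +90°: 68 + 90 = 158°
triadic ↑ +120°: 158 + 120 = 278°
analog 36° ↓ −36°: 278 − 36 = 242°
triadic ↓ −120°: 242 − 120 = 122°
split-comp 34° ↑ +214°: 122 + 214 = 336°

336°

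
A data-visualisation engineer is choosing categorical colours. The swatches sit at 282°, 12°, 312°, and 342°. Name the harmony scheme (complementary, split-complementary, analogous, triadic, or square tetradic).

analogous

Sort the hues: 12°, 282°, 312°, 342°.
Successive gaps around the wheel: 270°, 30°, 30°, 30°.
A run of hues at equal small steps (30°) with one large closing gap is an analogous group.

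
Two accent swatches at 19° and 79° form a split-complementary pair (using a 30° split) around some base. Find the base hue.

229°

The accents sit 30° either side of the complement, so the complement is their short-arc midpoint on the wheel.
Short-arc midpoint of 19° and 79°: 49°.
Base is 180° from the complement: 49 − 180 = -131 → -131 + 360 = 229°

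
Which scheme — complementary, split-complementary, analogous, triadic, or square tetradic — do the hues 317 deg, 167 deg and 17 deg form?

split-complementary

Sort the hues: 17°, 167°, 317°.
Successive gaps around the wheel: 150°, 150°, 60°.
Two 150° gaps and one 60° gap — a base hue opposite a pair of accents 30° either side of its complement — is the split-complementary pattern.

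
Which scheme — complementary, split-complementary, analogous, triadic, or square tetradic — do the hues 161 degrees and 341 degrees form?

Sort the hues: 161°, 341°.
Successive gaps around the wheel: 180°, 180°.
Two hues 180° apart are complementary.

complementary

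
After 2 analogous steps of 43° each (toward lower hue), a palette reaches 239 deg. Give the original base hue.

2 steps of 43° (toward lower hue) give a net shift of −86°.
Start = end − shift: 239 + 86 = 325°

325°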